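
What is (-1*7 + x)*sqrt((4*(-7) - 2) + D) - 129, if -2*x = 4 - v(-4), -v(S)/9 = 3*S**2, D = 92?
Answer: -129 - 225*sqrt(62) ≈ -1900.7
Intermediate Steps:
v(S) = -27*S**2
x = -218 (x = -(4 - (-27)*(-4)**2)/2 = -(4 - (-27)*16)/2 = -(4 - 1*(-432))/2 = -(4 + 432)/2 = -1/2*436 = -218)
(-1*7 + x)*sqrt((4*(-7) - 2) + D) - 129 = (-1*7 - 218)*sqrt((4*(-7) - 2) + 92) - 129 = (-7 - 218)*sqrt((-28 - 2) + 92) - 129 = -225*sqrt(-30 + 92) - 129 = -225*sqrt(62) - 129 = -129 - 225*sqrt(62)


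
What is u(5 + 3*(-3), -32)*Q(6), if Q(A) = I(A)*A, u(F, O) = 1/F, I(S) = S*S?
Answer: -54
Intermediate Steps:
I(S) = S²
Q(A) = A³ (Q(A) = A²*A = A³)
u(5 + 3*(-3), -32)*Q(6) = 6³/(5 + 3*(-3)) = 216/(5 - 9) = 216/(-4) = -¼*216 = -54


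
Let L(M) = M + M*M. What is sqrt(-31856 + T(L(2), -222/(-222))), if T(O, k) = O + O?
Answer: 2*I*sqrt(7961) ≈ 178.45*I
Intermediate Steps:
L(M) = M + M**2
T(O, k) = 2*O
sqrt(-31856 + T(L(2), -222/(-222))) = sqrt(-31856 + 2*(2*(1 + 2))) = sqrt(-31856 + 2*(2*3)) = sqrt(-31856 + 2*6) = sqrt(-31856 + 12) = sqrt(-31844) = 2*I*sqrt(7961)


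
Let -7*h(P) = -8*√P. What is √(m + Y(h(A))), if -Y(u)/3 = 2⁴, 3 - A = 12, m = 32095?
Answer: √32047 ≈ 179.02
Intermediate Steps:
A = -9 (A = 3 - 1*12 = 3 - 12 = -9)
h(P) = 8*√P/7 (h(P) = -(-8)*√P/7 = 8*√P/7)
Y(u) = -48 (Y(u) = -3*2⁴ = -3*16 = -48)
√(m + Y(h(A))) = √(32095 - 48) = √32047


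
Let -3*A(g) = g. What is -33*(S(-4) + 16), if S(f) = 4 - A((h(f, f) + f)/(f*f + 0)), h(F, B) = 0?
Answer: -2629/4 ≈ -657.25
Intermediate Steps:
A(g) = -g/3
S(f) = 4 + 1/(3*f) (S(f) = 4 - (-1)*(0 + f)/(f*f + 0)/3 = 4 - (-1)*f/(f² + 0)/3 = 4 - (-1)*f/(f²)/3 = 4 - (-1)*f/f²/3 = 4 - (-1)/(3*f) = 4 + 1/(3*f))
-33*(S(-4) + 16) = -33*((4 + (⅓)/(-4)) + 16) = -33*((4 + (⅓)*(-¼)) + 16) = -33*((4 - 1/12) + 16) = -33*(47/12 + 16) = -33*239/12 = -2629/4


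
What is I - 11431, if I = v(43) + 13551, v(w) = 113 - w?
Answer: 2190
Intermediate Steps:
I = 13621 (I = (113 - 1*43) + 13551 = (113 - 43) + 13551 = 70 + 13551 = 13621)
I - 11431 = 13621 - 11431 = 2190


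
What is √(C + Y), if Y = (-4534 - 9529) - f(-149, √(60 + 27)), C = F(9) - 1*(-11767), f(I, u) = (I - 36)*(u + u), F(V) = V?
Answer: √(-2287 + 370*√87) ≈ 34.119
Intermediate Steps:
f(I, u) = 2*u*(-36 + I) (f(I, u) = (-36 + I)*(2*u) = 2*u*(-36 + I))
C = 11776 (C = 9 - 1*(-11767) = 9 + 11767 = 11776)
Y = -14063 + 370*√87 (Y = (-4534 - 9529) - 2*√(60 + 27)*(-36 - 149) = -14063 - 2*√87*(-185) = -14063 - (-370)*√87 = -14063 + 370*√87 ≈ -10612.)
√(C + Y) = √(11776 + (-14063 + 370*√87)) = √(-2287 + 370*√87)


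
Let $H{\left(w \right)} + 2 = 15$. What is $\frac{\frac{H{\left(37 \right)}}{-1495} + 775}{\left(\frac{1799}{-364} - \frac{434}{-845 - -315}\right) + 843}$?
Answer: $\frac{245625744}{265873537} \approx 0.92384$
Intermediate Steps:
$H{\left(w \right)} = 13$ ($H{\left(w \right)} = -2 + 15 = 13$)
$\frac{\frac{H{\left(37 \right)}}{-1495} + 775}{\left(\frac{1799}{-364} - \frac{434}{-845 - -315}\right) + 843} = \frac{\frac{13}{-1495} + 775}{\left(\frac{1799}{-364} - \frac{434}{-845 - -315}\right) + 843} = \frac{13 \left(- \frac{1}{1495}\right) + 775}{\left(1799 \left(- \frac{1}{364}\right) - \frac{434}{-845 + 315}\right) + 843} = \frac{- \frac{1}{115} + 775}{\left(- \frac{257}{52} - \frac{434}{-530}\right) + 843} = \frac{89124}{115 \left(\left(- \frac{257}{52} - - \frac{217}{265}\right) + 843\right)} = \frac{89124}{115 \left(\left(- \frac{257}{52} + \frac{217}{265}\right) + 843\right)} = \frac{89124}{115 \left(- \frac{56821}{13780} + 843\right)} = \frac{89124}{115 \cdot \frac{11559719}{13780}} = \frac{89124}{115} \cdot \frac{13780}{11559719} = \frac{245625744}{265873537}$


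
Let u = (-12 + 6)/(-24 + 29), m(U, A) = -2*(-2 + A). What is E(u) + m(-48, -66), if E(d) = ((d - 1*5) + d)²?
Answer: 4769/25 ≈ 190.76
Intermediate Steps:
m(U, A) = 4 - 2*A
u = -6/5 ≈ -1.2000
E(d) = (-5 + 2*d)² (E(d) = ((d - 5) + d)² = ((-5 + d) + d)² = (-5 + 2*d)²)
E(u) + m(-48, -66) = (-5 + 2*(-6/5))² + (4 - 2*(-66)) = (-5 - 12/5)² + (4 + 132) = (-37/5)² + 136 = 1369/25 + 136 = 4769/25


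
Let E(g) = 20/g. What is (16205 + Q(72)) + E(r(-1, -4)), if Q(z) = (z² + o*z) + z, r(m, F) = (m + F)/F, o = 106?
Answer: 29109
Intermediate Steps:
r(m, F) = (F + m)/F
Q(z) = z² + 107*z (Q(z) = (z² + 106*z) + z = z² + 107*z)
(16205 + Q(72)) + E(r(-1, -4)) = (16205 + 72*(107 + 72)) + 20/(((-4 - 1)/(-4))) = (16205 + 72*179) + 20/((-¼*(-5))) = (16205 + 12888) + 20/(5/4) = 29093 + 20*(⅘) = 29093 + 16 = 29109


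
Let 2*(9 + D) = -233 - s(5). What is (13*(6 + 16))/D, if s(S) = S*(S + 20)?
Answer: -143/94 ≈ -1.5213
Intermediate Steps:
s(S) = S*(20 + S)
D = -188 (D = -9 + (-233 - 5*(20 + 5))/2 = -9 + (-233 - 5*25)/2 = -9 + (-233 - 1*125)/2 = -9 + (-233 - 125)/2 = -9 + (½)*(-358) = -9 - 179 = -188)
(13*(6 + 16))/D = (13*(6 + 16))/(-188) = (13*22)*(-1/188) = 286*(-1/188) = -143/94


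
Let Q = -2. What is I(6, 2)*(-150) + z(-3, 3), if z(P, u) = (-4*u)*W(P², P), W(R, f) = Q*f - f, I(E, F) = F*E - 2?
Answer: -1608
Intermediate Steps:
I(E, F) = -2 + E*F (I(E, F) = E*F - 2 = -2 + E*F)
W(R, f) = -3*f (W(R, f) = -2*f - f = -3*f)
z(P, u) = 12*P*u (z(P, u) = (-4*u)*(-3*P) = 12*P*u)
I(6, 2)*(-150) + z(-3, 3) = (-2 + 6*2)*(-150) + 12*(-3)*3 = (-2 + 12)*(-150) - 108 = 10*(-150) - 108 = -1500 - 108 = -1608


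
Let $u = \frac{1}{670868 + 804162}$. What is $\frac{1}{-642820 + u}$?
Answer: $- \frac{1475030}{948178784599} \approx -1.5556 \cdot 10^{-6}$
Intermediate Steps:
$u = \frac{1}{1475030} \approx 6.7795 \cdot 10^{-7}$
$\frac{1}{-642820 + u} = \frac{1}{-642820 + \frac{1}{1475030}} = \frac{1}{- \frac{948178784599}{1475030}} = - \frac{1475030}{948178784599}$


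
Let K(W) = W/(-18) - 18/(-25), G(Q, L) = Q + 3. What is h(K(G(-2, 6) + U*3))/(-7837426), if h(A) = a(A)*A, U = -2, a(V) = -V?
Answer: 201601/1587078765000 ≈ 1.2703e-7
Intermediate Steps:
G(Q, L) = 3 + Q
K(W) = 18/25 - W/18 (K(W) = W*(-1/18) - 18*(-1/25) = -W/18 + 18/25 = 18/25 - W/18)
h(A) = -A² (h(A) = (-A)*A = -A²)
h(K(G(-2, 6) + U*3))/(-7837426) = -(18/25 - ((3 - 2) - 2*3)/18)²/(-7837426) = -(18/25 - (1 - 6)/18)²*(-1/7837426) = -(18/25 - 1/18*(-5))²*(-1/7837426) = -(18/25 + 5/18)²*(-1/7837426) = -(449/450)²*(-1/7837426) = -1*201601/202500*(-1/7837426) = -201601/202500*(-1/7837426) = 201601/1587078765000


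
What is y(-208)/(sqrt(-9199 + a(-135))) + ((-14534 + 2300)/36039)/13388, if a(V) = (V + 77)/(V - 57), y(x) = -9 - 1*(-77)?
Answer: -2039/80415022 - 272*I*sqrt(211938)/176615 ≈ -2.5356e-5 - 0.709*I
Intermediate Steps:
y(x) = 68 (y(x) = -9 + 77 = 68)
a(V) = (77 + V)/(-57 + V)
y(-208)/(sqrt(-9199 + a(-135))) + ((-14534 + 2300)/36039)/13388 = 68/(sqrt(-9199 + (77 - 135)/(-57 - 135))) + ((-14534 + 2300)/36039)/13388 = 68/(sqrt(-9199 - 58/(-192))) - 12234*1/36039*(1/13388) = 68/(sqrt(-9199 - 1/192*(-58))) - 4078/12013*1/13388 = 68/(sqrt(-9199 + 29/96)) - 2039/80415022 = 68/(sqrt(-883075/96)) - 2039/80415022 = 68/((5*I*sqrt(211938)/24)) - 2039/80415022 = 68*(-4*I*sqrt(211938)/176615) - 2039/80415022 = -272*I*sqrt(211938)/176615 - 2039/80415022 = -2039/80415022 - 272*I*sqrt(211938)/176615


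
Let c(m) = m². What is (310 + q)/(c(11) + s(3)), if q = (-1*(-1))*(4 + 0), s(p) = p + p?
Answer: 314/127 ≈ 2.4724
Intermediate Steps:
s(p) = 2*p
q = 4 (q = 1*4 = 4)
(310 + q)/(c(11) + s(3)) = (310 + 4)/(11² + 2*3) = 314/(121 + 6) = 314/127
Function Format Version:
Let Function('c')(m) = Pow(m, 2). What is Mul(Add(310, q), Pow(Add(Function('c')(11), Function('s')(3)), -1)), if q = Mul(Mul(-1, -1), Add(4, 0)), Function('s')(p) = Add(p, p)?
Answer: Rational(314, 127) ≈ 2.4724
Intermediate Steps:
Function('s')(p) = Mul(2, p)
q = 4 (q = Mul(1, 4) = 4)
Mul(Add(310, q), Pow(Add(Function('c')(11), Function('s')(3)), -1)) = Mul(Add(310, 4), Pow(Add(Pow(11, 2), Mul(2, 3)), -1)) = Mul(314, Pow(Add(121, 6), -1)) = Mul(314, Pow(127, -1)) = Mul(314, Rational(1, 127)) = Rational(314, 127)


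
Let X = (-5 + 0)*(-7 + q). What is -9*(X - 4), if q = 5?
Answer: -54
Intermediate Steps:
X = 10 (X = (-5 + 0)*(-7 + 5) = -5*(-2) = 10)
-9*(X - 4) = -9*(10 - 4) = -9*6 = -54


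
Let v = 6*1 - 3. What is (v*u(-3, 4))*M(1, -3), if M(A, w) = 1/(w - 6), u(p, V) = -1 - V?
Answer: 5/3 ≈ 1.6667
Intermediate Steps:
M(A, w) = 1/(-6 + w)
v = 3 (v = 6 - 3 = 3)
(v*u(-3, 4))*M(1, -3) = (3*(-1 - 1*4))/(-6 - 3) = (3*(-1 - 4))/(-9) = (3*(-5))*(-⅑) = -15*(-⅑) = 5/3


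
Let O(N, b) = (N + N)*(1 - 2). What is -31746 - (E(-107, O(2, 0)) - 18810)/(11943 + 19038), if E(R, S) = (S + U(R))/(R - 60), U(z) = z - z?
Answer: -164245170676/5173827 ≈ -31745.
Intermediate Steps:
U(z) = 0
O(N, b) = -2*N (O(N, b) = (2*N)*(-1) = -2*N)
E(R, S) = S/(-60 + R) (E(R, S) = (S + 0)/(R - 60) = S/(-60 + R))
-31746 - (E(-107, O(2, 0)) - 18810)/(11943 + 19038) = -31746 - ((-2*2)/(-60 - 107) - 18810)/(11943 + 19038) = -31746 - (-4/(-167) - 18810)/30981 = -31746 - (-4*(-1/167) - 18810)/30981 = -31746 - (4/167 - 18810)/30981 = -31746 - (-3141266)/(167*30981) = -31746 - 1*(-3141266/5173827) = -31746 + 3141266/5173827 = -164245170676/5173827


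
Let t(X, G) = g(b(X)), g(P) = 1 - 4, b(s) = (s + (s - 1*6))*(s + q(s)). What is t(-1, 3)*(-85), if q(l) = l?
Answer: 255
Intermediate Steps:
b(s) = 2*s*(-6 + 2*s) (b(s) = (s + (s - 1*6))*(s + s) = (s + (s - 6))*(2*s) = (s + (-6 + s))*(2*s) = (-6 + 2*s)*(2*s) = 2*s*(-6 + 2*s))
g(P) = -3
t(X, G) = -3
t(-1, 3)*(-85) = -3*(-85) = 255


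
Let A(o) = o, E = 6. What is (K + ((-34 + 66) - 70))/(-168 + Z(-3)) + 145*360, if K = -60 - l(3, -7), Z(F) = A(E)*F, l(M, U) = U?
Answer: 9709291/186 ≈ 52201.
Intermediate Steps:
Z(F) = 6*F
K = -53 (K = -60 - 1*(-7) = -60 + 7 = -53)
(K + ((-34 + 66) - 70))/(-168 + Z(-3)) + 145*360 = (-53 + ((-34 + 66) - 70))/(-168 + 6*(-3)) + 145*360 = (-53 + (32 - 70))/(-168 - 18) + 52200 = (-53 - 38)/(-186) + 52200 = -91*(-1/186) + 52200 = 91/186 + 52200 = 9709291/186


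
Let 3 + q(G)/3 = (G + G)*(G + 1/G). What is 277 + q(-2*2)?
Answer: 370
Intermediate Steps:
q(G) = -9 + 6*G*(G + 1/G) (q(G) = -9 + 3*((G + G)*(G + 1/G)) = -9 + 3*((2*G)*(G + 1/G)) = -9 + 3*(2*G*(G + 1/G)) = -9 + 6*G*(G + 1/G))
277 + q(-2*2) = 277 + (-3 + 6*(-2*2)²) = 277 + (-3 + 6*(-4)²) = 277 + (-3 + 6*16) = 277 + (-3 + 96) = 277 + 93 = 370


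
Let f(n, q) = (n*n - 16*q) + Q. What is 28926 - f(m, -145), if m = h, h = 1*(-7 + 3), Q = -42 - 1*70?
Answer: 26702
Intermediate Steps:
Q = -112 (Q = -42 - 70 = -112)
h = -4 (h = 1*(-4) = -4)
m = -4
f(n, q) = -112 + n**2 - 16*q (f(n, q) = (n*n - 16*q) - 112 = (n**2 - 16*q) - 112 = -112 + n**2 - 16*q)
28926 - f(m, -145) = 28926 - (-112 + (-4)**2 - 16*(-145)) = 28926 - (-112 + 16 + 2320) = 28926 - 1*2224 = 28926 - 2224 = 26702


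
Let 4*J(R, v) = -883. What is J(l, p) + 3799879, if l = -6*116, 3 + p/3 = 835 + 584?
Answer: 15198633/4 ≈ 3.7997e+6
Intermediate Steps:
p = 4248 (p = -9 + 3*(835 + 584) = -9 + 3*1419 = -9 + 4257 = 4248)
l = -696
J(R, v) = -883/4 (J(R, v) = (1/4)*(-883) = -883/4)
J(l, p) + 3799879 = -883/4 + 3799879 = 15198633/4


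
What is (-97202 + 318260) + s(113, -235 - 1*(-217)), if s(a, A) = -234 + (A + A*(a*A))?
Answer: 257418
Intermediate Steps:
s(a, A) = -234 + A + a*A² (s(a, A) = -234 + (A + A*(A*a)) = -234 + (A + a*A²) = -234 + A + a*A²)
(-97202 + 318260) + s(113, -235 - 1*(-217)) = (-97202 + 318260) + (-234 + (-235 - 1*(-217)) + 113*(-235 - 1*(-217))²) = 221058 + (-234 + (-235 + 217) + 113*(-235 + 217)²) = 221058 + (-234 - 18 + 113*(-18)²) = 221058 + (-234 - 18 + 113*324) = 221058 + (-234 - 18 + 36612) = 221058 + 36360 = 257418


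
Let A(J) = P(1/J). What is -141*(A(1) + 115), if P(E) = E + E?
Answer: -16497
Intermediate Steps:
P(E) = 2*E
A(J) = 2/J
-141*(A(1) + 115) = -141*(2/1 + 115) = -141*(2*1 + 115) = -141*(2 + 115) = -141*117 = -16497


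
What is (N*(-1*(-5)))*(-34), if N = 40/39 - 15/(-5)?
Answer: -26690/39 ≈ -684.36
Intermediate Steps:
N = 157/39 (N = 40*(1/39) - 15*(-⅕) = 40/39 + 3 = 157/39 ≈ 4.0256)
(N*(-1*(-5)))*(-34) = (157*(-1*(-5))/39)*(-34) = ((157/39)*5)*(-34) = (785/39)*(-34) = -26690/39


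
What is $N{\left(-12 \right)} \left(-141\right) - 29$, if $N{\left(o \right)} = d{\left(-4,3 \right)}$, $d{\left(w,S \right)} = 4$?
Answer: $-593$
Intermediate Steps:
$N{\left(o \right)} = 4$
$N{\left(-12 \right)} \left(-141\right) - 29 = 4 \left(-141\right) - 29 = -564 - 29 = -593$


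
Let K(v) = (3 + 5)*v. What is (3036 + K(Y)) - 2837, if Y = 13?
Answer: 303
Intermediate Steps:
K(v) = 8*v
(3036 + K(Y)) - 2837 = (3036 + 8*13) - 2837 = (3036 + 104) - 2837 = 3140 - 2837 = 303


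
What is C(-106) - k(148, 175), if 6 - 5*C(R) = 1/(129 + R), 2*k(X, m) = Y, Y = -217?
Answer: 25229/230 ≈ 109.69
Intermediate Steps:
k(X, m) = -217/2 (k(X, m) = (½)*(-217) = -217/2)
C(R) = 6/5 - 1/(5*(129 + R))
C(-106) - k(148, 175) = (773 + 6*(-106))/(5*(129 - 106)) - 1*(-217/2) = (⅕)*(773 - 636)/23 + 217/2 = (⅕)*(1/23)*137 + 217/2 = 137/115 + 217/2 = 25229/230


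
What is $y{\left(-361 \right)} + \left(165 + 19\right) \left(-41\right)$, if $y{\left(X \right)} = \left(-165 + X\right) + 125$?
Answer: $-7945$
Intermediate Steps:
$y{\left(X \right)} = -40 + X$
$y{\left(-361 \right)} + \left(165 + 19\right) \left(-41\right) = \left(-40 - 361\right) + \left(165 + 19\right) \left(-41\right) = -401 + 184 \left(-41\right) = -401 - 7544 = -7945$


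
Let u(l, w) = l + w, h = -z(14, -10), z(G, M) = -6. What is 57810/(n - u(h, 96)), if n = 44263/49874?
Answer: -576643188/1008577 ≈ -571.74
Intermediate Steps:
h = 6 (h = -1*(-6) = 6)
n = 44263/49874 (n = 44263*(1/49874) = 44263/49874 ≈ 0.88750)
57810/(n - u(h, 96)) = 57810/(44263/49874 - (6 + 96)) = 57810/(44263/49874 - 1*102) = 57810/(44263/49874 - 102) = 57810/(-5042885/49874) = 57810*(-49874/5042885) = -576643188/1008577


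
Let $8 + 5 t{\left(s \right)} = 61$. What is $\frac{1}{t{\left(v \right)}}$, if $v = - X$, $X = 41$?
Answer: $\frac{5}{53} \approx 0.09434$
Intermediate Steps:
$v = -41$ ($v = \left(-1\right) 41 = -41$)
$t{\left(s \right)} = \frac{53}{5}$ ($t{\left(s \right)} = - \frac{8}{5} + \frac{1}{5} \cdot 61 = - \frac{8}{5} + \frac{61}{5} = \frac{53}{5}$)
$\frac{1}{t{\left(v \right)}} = \frac{1}{\frac{53}{5}} = \frac{5}{53}$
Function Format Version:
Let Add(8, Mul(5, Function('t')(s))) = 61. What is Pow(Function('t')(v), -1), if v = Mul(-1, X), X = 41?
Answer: Rational(5, 53) ≈ 0.094340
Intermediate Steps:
v = -41 (v = Mul(-1, 41) = -41)
Function('t')(s) = Rational(53, 5) (Function('t')(s) = Add(Rational(-8, 5), Mul(Rational(1, 5), 61)) = Add(Rational(-8, 5), Rational(61, 5)) = Rational(53, 5))
Pow(Function('t')(v), -1) = Pow(Rational(53, 5), -1) = Rational(5, 53)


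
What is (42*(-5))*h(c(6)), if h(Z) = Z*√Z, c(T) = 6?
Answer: -1260*√6 ≈ -3086.4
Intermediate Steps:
h(Z) = Z^(3/2)
(42*(-5))*h(c(6)) = (42*(-5))*6^(3/2) = -1260*√6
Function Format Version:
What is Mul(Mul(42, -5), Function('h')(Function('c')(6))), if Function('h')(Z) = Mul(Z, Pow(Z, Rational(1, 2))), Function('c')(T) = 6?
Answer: Mul(-1260, Pow(6, Rational(1, 2))) ≈ -3086.4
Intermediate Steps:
Function('h')(Z) = Pow(Z, Rational(3, 2))
Mul(Mul(42, -5), Function('h')(Function('c')(6))) = Mul(Mul(42, -5), Pow(6, Rational(3, 2))) = Mul(-210, Mul(6, Pow(6, Rational(1, 2)))) = Mul(-1260, Pow(6, Rational(1, 2)))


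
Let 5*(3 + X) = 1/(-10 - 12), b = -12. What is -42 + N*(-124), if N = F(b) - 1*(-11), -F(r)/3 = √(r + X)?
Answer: -1406 + 186*I*√181610/55 ≈ -1406.0 + 1441.2*I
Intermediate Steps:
X = -331/110 (X = -3 + 1/(5*(-10 - 12)) = -3 + (⅕)/(-22) = -3 + (⅕)*(-1/22) = -3 - 1/110 = -331/110 ≈ -3.0091)
F(r) = -3*√(-331/110 + r) (F(r) = -3*√(r - 331/110) = -3*√(-331/110 + r))
N = 11 - 3*I*√181610/110 (N = -3*√(-36410 + 12100*(-12))/110 - 1*(-11) = -3*√(-36410 - 145200)/110 + 11 = -3*I*√181610/110 + 11 = 11 - 3*I*√181610/110 ≈ 11.0 - 11.622*I)
-42 + N*(-124) = -42 + (11 - 3*I*√181610/110)*(-124) = -42 + (-1364 + 186*I*√181610/55) = -1406 + 186*I*√181610/55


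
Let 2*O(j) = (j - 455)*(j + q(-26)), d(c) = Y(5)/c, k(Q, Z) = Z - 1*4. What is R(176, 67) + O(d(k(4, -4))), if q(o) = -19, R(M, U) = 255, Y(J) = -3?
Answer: 574553/128 ≈ 4488.7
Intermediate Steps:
k(Q, Z) = -4 + Z (k(Q, Z) = Z - 4 = -4 + Z)
d(c) = -3/c
O(j) = (-455 + j)*(-19 + j)/2 (O(j) = ((j - 455)*(j - 19))/2 = ((-455 + j)*(-19 + j))/2 = (-455 + j)*(-19 + j)/2)
R(176, 67) + O(d(k(4, -4))) = 255 + (8645/2 + (-3/(-4 - 4))²/2 - (-711)/(-4 - 4)) = 255 + (8645/2 + (-3/(-8))²/2 - (-711)/(-8)) = 255 + (8645/2 + (-3*(-⅛))²/2 - (-711)*(-1)/8) = 255 + (8645/2 + (3/8)²/2 - 237*3/8) = 255 + (8645/2 + (½)*(9/64) - 711/8) = 255 + (8645/2 + 9/128 - 711/8) = 255 + 541913/128 = 574553/128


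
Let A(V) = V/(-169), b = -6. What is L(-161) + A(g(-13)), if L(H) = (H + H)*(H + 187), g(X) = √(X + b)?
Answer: -8372 - I*√19/169 ≈ -8372.0 - 0.025792*I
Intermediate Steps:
g(X) = √(-6 + X) (g(X) = √(X - 6) = √(-6 + X))
L(H) = 2*H*(187 + H) (L(H) = (2*H)*(187 + H) = 2*H*(187 + H))
A(V) = -V/169 (A(V) = V*(-1/169) = -V/169)
L(-161) + A(g(-13)) = 2*(-161)*(187 - 161) - √(-6 - 13)/169 = 2*(-161)*26 - I*√19/169 = -8372 - I*√19/169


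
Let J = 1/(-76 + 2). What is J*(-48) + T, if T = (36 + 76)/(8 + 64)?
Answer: 734/333 ≈ 2.2042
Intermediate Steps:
T = 14/9 (T = 112/72 = 112*(1/72) = 14/9 ≈ 1.5556)
J = -1/74 (J = 1/(-74) = -1/74 ≈ -0.013514)
J*(-48) + T = -1/74*(-48) + 14/9 = 24/37 + 14/9 = 734/333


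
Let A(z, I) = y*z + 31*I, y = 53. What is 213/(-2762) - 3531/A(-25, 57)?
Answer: -2461692/305201 ≈ -8.0658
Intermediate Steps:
A(z, I) = 31*I + 53*z (A(z, I) = 53*z + 31*I = 31*I + 53*z)
213/(-2762) - 3531/A(-25, 57) = 213/(-2762) - 3531/(31*57 + 53*(-25)) = 213*(-1/2762) - 3531/(1767 - 1325) = -213/2762 - 3531/442 = -2461692/305201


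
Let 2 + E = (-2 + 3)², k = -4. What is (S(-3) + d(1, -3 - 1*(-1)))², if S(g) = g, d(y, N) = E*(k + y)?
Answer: 0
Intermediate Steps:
E = -1 (E = -2 + (-2 + 3)² = -2 + 1² = -2 + 1 = -1)
d(y, N) = 4 - y (d(y, N) = -(-4 + y) = 4 - y)
(S(-3) + d(1, -3 - 1*(-1)))² = (-3 + (4 - 1*1))² = (-3 + (4 - 1))² = (-3 + 3)² = 0² = 0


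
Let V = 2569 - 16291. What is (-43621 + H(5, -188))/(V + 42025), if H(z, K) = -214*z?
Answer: -44691/28303 ≈ -1.5790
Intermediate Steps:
V = -13722
(-43621 + H(5, -188))/(V + 42025) = (-43621 - 214*5)/(-13722 + 42025) = (-43621 - 1070)/28303 = -44691*1/28303 = -44691/28303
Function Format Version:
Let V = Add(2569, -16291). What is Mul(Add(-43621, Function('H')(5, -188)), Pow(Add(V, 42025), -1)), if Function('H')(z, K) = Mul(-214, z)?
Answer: Rational(-44691, 28303) ≈ -1.5790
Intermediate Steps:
V = -13722
Mul(Add(-43621, Function('H')(5, -188)), Pow(Add(V, 42025), -1)) = Mul(Add(-43621, Mul(-214, 5)), Pow(Add(-13722, 42025), -1)) = Mul(Add(-43621, -1070), Pow(28303, -1)) = Mul(-44691, Rational(1, 28303)) = Rational(-44691, 28303)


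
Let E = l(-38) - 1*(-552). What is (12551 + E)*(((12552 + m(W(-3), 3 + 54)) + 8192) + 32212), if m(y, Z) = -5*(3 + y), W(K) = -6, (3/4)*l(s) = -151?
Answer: 683414185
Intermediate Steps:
l(s) = -604/3 (l(s) = (4/3)*(-151) = -604/3)
m(y, Z) = -15 - 5*y
E = 1052/3 (E = -604/3 - 1*(-552) = -604/3 + 552 = 1052/3 ≈ 350.67)
(12551 + E)*(((12552 + m(W(-3), 3 + 54)) + 8192) + 32212) = (12551 + 1052/3)*(((12552 + (-15 - 5*(-6))) + 8192) + 32212) = 38705*(((12552 + (-15 + 30)) + 8192) + 32212)/3 = 38705*(((12552 + 15) + 8192) + 32212)/3 = 38705*((12567 + 8192) + 32212)/3 = 38705*(20759 + 32212)/3 = (38705/3)*52971 = 683414185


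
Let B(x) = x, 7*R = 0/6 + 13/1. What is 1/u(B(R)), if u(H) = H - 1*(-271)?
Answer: 7/1910 ≈ 0.0036649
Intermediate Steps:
R = 13/7 (R = (0/6 + 13/1)/7 = (0*(⅙) + 13*1)/7 = (0 + 13)/7 = (⅐)*13 = 13/7 ≈ 1.8571)
u(H) = 271 + H (u(H) = H + 271 = 271 + H)
1/u(B(R)) = 1/(271 + 13/7) = 1/(1910/7) = 7/1910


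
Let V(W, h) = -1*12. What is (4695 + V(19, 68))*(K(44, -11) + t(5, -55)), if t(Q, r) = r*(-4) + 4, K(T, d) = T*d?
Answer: -1217580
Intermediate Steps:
V(W, h) = -12
t(Q, r) = 4 - 4*r (t(Q, r) = -4*r + 4 = 4 - 4*r)
(4695 + V(19, 68))*(K(44, -11) + t(5, -55)) = (4695 - 12)*(44*(-11) + (4 - 4*(-55))) = 4683*(-484 + (4 + 220)) = 4683*(-484 + 224) = 4683*(-260) = -1217580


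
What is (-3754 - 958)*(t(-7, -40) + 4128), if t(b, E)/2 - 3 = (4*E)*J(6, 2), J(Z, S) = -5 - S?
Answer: -30034288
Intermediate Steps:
t(b, E) = 6 - 56*E (t(b, E) = 6 + 2*((4*E)*(-5 - 1*2)) = 6 + 2*((4*E)*(-5 - 2)) = 6 + 2*((4*E)*(-7)) = 6 + 2*(-28*E) = 6 - 56*E)
(-3754 - 958)*(t(-7, -40) + 4128) = (-3754 - 958)*((6 - 56*(-40)) + 4128) = -4712*((6 + 2240) + 4128) = -4712*(2246 + 4128) = -4712*6374 = -30034288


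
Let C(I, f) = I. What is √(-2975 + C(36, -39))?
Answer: I*√2939 ≈ 54.213*I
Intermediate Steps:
√(-2975 + C(36, -39)) = √(-2975 + 36) = √(-2939) = I*√2939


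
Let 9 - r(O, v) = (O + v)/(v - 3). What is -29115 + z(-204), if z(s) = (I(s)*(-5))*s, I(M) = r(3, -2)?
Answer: -19731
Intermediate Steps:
r(O, v) = 9 - (O + v)/(-3 + v) (r(O, v) = 9 - (O + v)/(v - 3) = 9 - (O + v)/(-3 + v))
I(M) = 46/5 (I(M) = (-27 - 1*3 + 8*(-2))/(-3 - 2) = (-27 - 3 - 16)/(-5) = -1/5*(-46) = 46/5)
z(s) = -46*s (z(s) = ((46/5)*(-5))*s = -46*s)
-29115 + z(-204) = -29115 - 46*(-204) = -29115 + 9384 = -19731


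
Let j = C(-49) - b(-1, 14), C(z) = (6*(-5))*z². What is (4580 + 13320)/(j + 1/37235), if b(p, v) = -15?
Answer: -166626625/670369631 ≈ -0.24856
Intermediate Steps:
C(z) = -30*z²
j = -72015 (j = -30*(-49)² - 1*(-15) = -30*2401 + 15 = -72030 + 15 = -72015)
(4580 + 13320)/(j + 1/37235) = (4580 + 13320)/(-72015 + 1/37235) = 17900/(-72015 + 1/37235) = 17900/(-2681478524/37235) = 17900*(-37235/2681478524) = -166626625/670369631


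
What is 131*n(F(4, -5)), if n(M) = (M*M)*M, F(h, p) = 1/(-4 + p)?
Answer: -131/729 ≈ -0.17970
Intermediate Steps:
n(M) = M³ (n(M) = M²*M = M³)
131*n(F(4, -5)) = 131*(1/(-4 - 5))³ = 131*(1/(-9))³ = 131*(-⅑)³ = 131*(-1/729) = -131/729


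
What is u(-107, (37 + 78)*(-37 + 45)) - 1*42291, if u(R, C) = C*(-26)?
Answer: -66211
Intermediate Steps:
u(R, C) = -26*C
u(-107, (37 + 78)*(-37 + 45)) - 1*42291 = -26*(37 + 78)*(-37 + 45) - 1*42291 = -2990*8 - 42291 = -26*920 - 42291 = -23920 - 42291 = -66211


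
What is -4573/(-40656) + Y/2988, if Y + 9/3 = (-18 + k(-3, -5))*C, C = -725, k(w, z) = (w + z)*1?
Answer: 64992313/10123344 ≈ 6.4200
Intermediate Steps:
k(w, z) = w + z
Y = 18847 (Y = -3 + (-18 + (-3 - 5))*(-725) = -3 + (-18 - 8)*(-725) = -3 - 26*(-725) = -3 + 18850 = 18847)
-4573/(-40656) + Y/2988 = -4573/(-40656) + 18847/2988 = -4573*(-1/40656) + 18847*(1/2988) = 4573/40656 + 18847/2988 = 64992313/10123344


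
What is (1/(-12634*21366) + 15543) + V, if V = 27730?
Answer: 11681028978011/269938044 ≈ 43273.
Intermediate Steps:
(1/(-12634*21366) + 15543) + V = (1/(-12634*21366) + 15543) + 27730 = (-1/12634*1/21366 + 15543) + 27730 = (-1/269938044 + 15543) + 27730 = 4195647017891/269938044 + 27730 = 11681028978011/269938044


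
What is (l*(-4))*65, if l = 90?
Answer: -23400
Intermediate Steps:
(l*(-4))*65 = (90*(-4))*65 = -360*65 = -23400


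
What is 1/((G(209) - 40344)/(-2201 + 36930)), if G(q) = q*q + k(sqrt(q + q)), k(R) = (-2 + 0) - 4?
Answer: 34729/3331 ≈ 10.426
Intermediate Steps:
k(R) = -6 (k(R) = -2 - 4 = -6)
G(q) = -6 + q**2 (G(q) = q*q - 6 = q**2 - 6 = -6 + q**2)
1/((G(209) - 40344)/(-2201 + 36930)) = 1/(((-6 + 209**2) - 40344)/(-2201 + 36930)) = 1/(((-6 + 43681) - 40344)/34729) = 1/((43675 - 40344)*(1/34729)) = 1/(3331*(1/34729)) = 1/(3331/34729) = 34729/3331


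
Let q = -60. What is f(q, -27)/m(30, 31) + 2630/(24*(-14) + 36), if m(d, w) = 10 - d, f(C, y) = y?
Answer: -89/12 ≈ -7.4167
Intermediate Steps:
f(q, -27)/m(30, 31) + 2630/(24*(-14) + 36) = -27/(10 - 1*30) + 2630/(24*(-14) + 36) = -27/(10 - 30) + 2630/(-336 + 36) = -27/(-20) + 2630/(-300) = -27*(-1/20) + 2630*(-1/300) = 27/20 - 263/30 = -89/12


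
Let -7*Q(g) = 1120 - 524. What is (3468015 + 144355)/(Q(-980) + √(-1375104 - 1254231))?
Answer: -15070807640/129192631 - 177006130*I*√2629335/129192631 ≈ -116.65 - 2221.6*I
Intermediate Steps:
Q(g) = -596/7 (Q(g) = -(1120 - 524)/7 = -⅐*596 = -596/7)
(3468015 + 144355)/(Q(-980) + √(-1375104 - 1254231)) = (3468015 + 144355)/(-596/7 + √(-1375104 - 1254231)) = 3612370/(-596/7 + √(-2629335)) = 3612370/(-596/7 + I*√2629335)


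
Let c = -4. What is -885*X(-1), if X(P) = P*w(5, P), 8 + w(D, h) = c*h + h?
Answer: -4425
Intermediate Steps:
w(D, h) = -8 - 3*h (w(D, h) = -8 + (-4*h + h) = -8 - 3*h)
X(P) = P*(-8 - 3*P)
-885*X(-1) = -(-885)*(-1)*(8 + 3*(-1)) = -(-885)*(-1)*(8 - 3) = -(-885)*(-1)*5 = -885*5 = -4425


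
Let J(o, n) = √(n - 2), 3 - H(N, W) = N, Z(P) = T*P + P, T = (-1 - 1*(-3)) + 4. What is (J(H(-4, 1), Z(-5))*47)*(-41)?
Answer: -1927*I*√37 ≈ -11721.0*I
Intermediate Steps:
T = 6 (T = (-1 + 3) + 4 = 2 + 4 = 6)
Z(P) = 7*P (Z(P) = 6*P + P = 7*P)
H(N, W) = 3 - N
J(o, n) = √(-2 + n)
(J(H(-4, 1), Z(-5))*47)*(-41) = (√(-2 + 7*(-5))*47)*(-41) = (√(-2 - 35)*47)*(-41) = (√(-37)*47)*(-41) = ((I*√37)*47)*(-41) = (47*I*√37)*(-41) = -1927*I*√37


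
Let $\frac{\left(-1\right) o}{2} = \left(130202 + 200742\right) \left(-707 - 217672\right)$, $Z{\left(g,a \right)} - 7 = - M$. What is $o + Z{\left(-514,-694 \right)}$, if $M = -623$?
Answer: $144542440182$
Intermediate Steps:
$Z{\left(g,a \right)} = 630$ ($Z{\left(g,a \right)} = 7 - -623 = 7 + 623 = 630$)
$o = 144542439552$ ($o = - 2 \left(130202 + 200742\right) \left(-707 - 217672\right) = - 2 \cdot 330944 \left(-218379\right) = \left(-2\right) \left(-72271219776\right) = 144542439552$)
$o + Z{\left(-514,-694 \right)} = 144542439552 + 630 = 144542440182$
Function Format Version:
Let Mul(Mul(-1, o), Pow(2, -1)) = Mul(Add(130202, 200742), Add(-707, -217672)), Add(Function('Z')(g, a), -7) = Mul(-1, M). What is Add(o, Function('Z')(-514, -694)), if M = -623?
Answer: 144542440182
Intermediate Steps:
Function('Z')(g, a) = 630 (Function('Z')(g, a) = Add(7, Mul(-1, -623)) = Add(7, 623) = 630)
o = 144542439552 (o = Mul(-2, Mul(Add(130202, 200742), Add(-707, -217672))) = Mul(-2, Mul(330944, -218379)) = Mul(-2, -72271219776) = 144542439552)
Add(o, Function('Z')(-514, -694)) = Add(144542439552, 630) = 144542440182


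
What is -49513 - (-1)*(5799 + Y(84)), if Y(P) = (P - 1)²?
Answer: -36825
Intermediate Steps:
Y(P) = (-1 + P)²
-49513 - (-1)*(5799 + Y(84)) = -49513 - (-1)*(5799 + (-1 + 84)²) = -49513 - (-1)*(5799 + 83²) = -49513 - (-1)*(5799 + 6889) = -49513 - (-1)*12688 = -49513 - 1*(-12688) = -49513 + 12688 = -36825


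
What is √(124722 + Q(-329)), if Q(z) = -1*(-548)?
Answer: √125270 ≈ 353.94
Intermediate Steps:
Q(z) = 548
√(124722 + Q(-329)) = √(124722 + 548) = √125270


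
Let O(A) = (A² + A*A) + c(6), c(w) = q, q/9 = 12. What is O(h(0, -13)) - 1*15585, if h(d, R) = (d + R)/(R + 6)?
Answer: -758035/49 ≈ -15470.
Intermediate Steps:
q = 108 (q = 9*12 = 108)
c(w) = 108
h(d, R) = (R + d)/(6 + R)
O(A) = 108 + 2*A² (O(A) = (A² + A*A) + 108 = (A² + A²) + 108 = 2*A² + 108 = 108 + 2*A²)
O(h(0, -13)) - 1*15585 = (108 + 2*((-13 + 0)/(6 - 13))²) - 1*15585 = (108 + 2*(-13/(-7))²) - 15585 = (108 + 2*(-⅐*(-13))²) - 15585 = (108 + 2*(13/7)²) - 15585 = (108 + 2*(169/49)) - 15585 = (108 + 338/49) - 15585 = 5630/49 - 15585 = -758035/49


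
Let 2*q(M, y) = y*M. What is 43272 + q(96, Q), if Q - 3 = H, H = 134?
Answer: 49848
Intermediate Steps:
Q = 137 (Q = 3 + 134 = 137)
q(M, y) = M*y/2 (q(M, y) = (y*M)/2 = (M*y)/2 = M*y/2)
43272 + q(96, Q) = 43272 + (½)*96*137 = 43272 + 6576 = 49848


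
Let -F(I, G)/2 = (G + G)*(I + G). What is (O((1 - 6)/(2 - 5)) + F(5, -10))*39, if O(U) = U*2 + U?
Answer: -7605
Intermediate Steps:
F(I, G) = -4*G*(G + I) (F(I, G) = -2*(G + G)*(I + G) = -2*2*G*(G + I) = -4*G*(G + I))
O(U) = 3*U (O(U) = 2*U + U = 3*U)
(O((1 - 6)/(2 - 5)) + F(5, -10))*39 = (3*((1 - 6)/(2 - 5)) - 4*(-10)*(-10 + 5))*39 = (3*(-5/(-3)) - 4*(-10)*(-5))*39 = (3*(-5*(-1/3)) - 200)*39 = (3*(5/3) - 200)*39 = (5 - 200)*39 = -195*39 = -7605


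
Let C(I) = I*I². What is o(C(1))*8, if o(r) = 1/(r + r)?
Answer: 4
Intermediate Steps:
C(I) = I³
o(r) = 1/(2*r)
o(C(1))*8 = (1/(2*(1³)))*8 = ((½)/1)*8 = ((½)*1)*8 = (½)*8 = 4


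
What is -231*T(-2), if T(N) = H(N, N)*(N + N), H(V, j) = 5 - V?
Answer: 6468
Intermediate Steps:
T(N) = 2*N*(5 - N) (T(N) = (5 - N)*(N + N) = (5 - N)*(2*N) = 2*N*(5 - N))
-231*T(-2) = -462*(-2)*(5 - 1*(-2)) = -462*(-2)*(5 + 2) = -462*(-2)*7 = -231*(-28) = 6468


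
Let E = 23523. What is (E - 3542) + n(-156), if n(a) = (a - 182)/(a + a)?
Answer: 239785/12 ≈ 19982.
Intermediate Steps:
n(a) = (-182 + a)/(2*a) (n(a) = (-182 + a)/((2*a)) = (-182 + a)*(1/(2*a)) = (-182 + a)/(2*a))
(E - 3542) + n(-156) = (23523 - 3542) + (½)*(-182 - 156)/(-156) = 19981 + (½)*(-1/156)*(-338) = 19981 + 13/12 = 239785/12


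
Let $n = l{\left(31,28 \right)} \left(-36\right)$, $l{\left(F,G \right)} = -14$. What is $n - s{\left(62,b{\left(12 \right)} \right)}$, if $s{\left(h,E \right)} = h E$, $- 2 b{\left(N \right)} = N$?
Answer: $876$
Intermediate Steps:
$b{\left(N \right)} = - \frac{N}{2}$
$s{\left(h,E \right)} = E h$
$n = 504$ ($n = \left(-14\right) \left(-36\right) = 504$)
$n - s{\left(62,b{\left(12 \right)} \right)} = 504 - \left(- \frac{1}{2}\right) 12 \cdot 62 = 504 - \left(-6\right) 62 = 504 - -372 = 504 + 372 = 876$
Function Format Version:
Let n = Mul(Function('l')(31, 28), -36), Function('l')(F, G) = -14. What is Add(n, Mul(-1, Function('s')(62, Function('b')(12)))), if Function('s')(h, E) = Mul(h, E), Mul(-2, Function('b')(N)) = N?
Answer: 876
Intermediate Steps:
Function('b')(N) = Mul(Rational(-1, 2), N)
Function('s')(h, E) = Mul(E, h)
n = 504 (n = Mul(-14, -36) = 504)
Add(n, Mul(-1, Function('s')(62, Function('b')(12)))) = Add(504, Mul(-1, Mul(Mul(Rational(-1, 2), 12), 62))) = Add(504, Mul(-1, Mul(-6, 62))) = Add(504, Mul(-1, -372)) = Add(504, 372) = 876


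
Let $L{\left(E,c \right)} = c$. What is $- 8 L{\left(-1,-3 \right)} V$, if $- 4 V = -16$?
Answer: $96$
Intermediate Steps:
$V = 4$ ($V = \left(- \frac{1}{4}\right) \left(-16\right) = 4$)
$- 8 L{\left(-1,-3 \right)} V = \left(-8\right) \left(-3\right) 4 = 24 \cdot 4 = 96$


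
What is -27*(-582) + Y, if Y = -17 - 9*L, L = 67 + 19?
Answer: 14923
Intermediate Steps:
L = 86
Y = -791 (Y = -17 - 9*86 = -17 - 774 = -791)
-27*(-582) + Y = -27*(-582) - 791 = 15714 - 791 = 14923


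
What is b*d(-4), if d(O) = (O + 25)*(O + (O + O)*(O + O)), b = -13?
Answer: -16380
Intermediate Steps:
d(O) = (25 + O)*(O + 4*O²) (d(O) = (25 + O)*(O + (2*O)*(2*O)) = (25 + O)*(O + 4*O²))
b*d(-4) = -(-52)*(25 + 4*(-4)² + 101*(-4)) = -(-52)*(25 + 4*16 - 404) = -(-52)*(25 + 64 - 404) = -(-52)*(-315) = -13*1260 = -16380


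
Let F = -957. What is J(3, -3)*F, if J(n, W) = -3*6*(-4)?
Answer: -68904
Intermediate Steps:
J(n, W) = 72 (J(n, W) = -18*(-4) = 72)
J(3, -3)*F = 72*(-957) = -68904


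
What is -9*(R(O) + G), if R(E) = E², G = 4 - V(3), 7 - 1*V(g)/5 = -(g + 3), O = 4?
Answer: 405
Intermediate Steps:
V(g) = 50 + 5*g (V(g) = 35 - (-5)*(g + 3) = 35 - (-5)*(3 + g) = 35 - 5*(-3 - g) = 35 + (15 + 5*g) = 50 + 5*g)
G = -61 (G = 4 - (50 + 5*3) = 4 - (50 + 15) = 4 - 1*65 = 4 - 65 = -61)
-9*(R(O) + G) = -9*(4² - 61) = -9*(16 - 61) = -9*(-45) = 405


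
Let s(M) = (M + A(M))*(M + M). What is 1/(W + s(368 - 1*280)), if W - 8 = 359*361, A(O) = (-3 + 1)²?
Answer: 1/145799 ≈ 6.8588e-6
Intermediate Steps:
A(O) = 4 (A(O) = (-2)² = 4)
W = 129607 (W = 8 + 359*361 = 8 + 129599 = 129607)
s(M) = 2*M*(4 + M) (s(M) = (M + 4)*(M + M) = (4 + M)*(2*M) = 2*M*(4 + M))
1/(W + s(368 - 1*280)) = 1/(129607 + 2*(368 - 1*280)*(4 + (368 - 1*280))) = 1/(129607 + 2*(368 - 280)*(4 + (368 - 280))) = 1/(129607 + 2*88*(4 + 88)) = 1/(129607 + 2*88*92) = 1/(129607 + 16192) = 1/145799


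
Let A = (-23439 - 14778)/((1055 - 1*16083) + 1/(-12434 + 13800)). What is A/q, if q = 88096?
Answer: 8700737/301409407952 ≈ 2.8867e-5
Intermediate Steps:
A = 17401474/6842749 (A = -38217/((1055 - 16083) + 1/1366) = -38217/(-15028 + 1/1366) = -38217/(-20528247/1366) = -38217*(-1366/20528247) = 17401474/6842749 ≈ 2.5431)
A/q = (17401474/6842749)/88096 = (17401474/6842749)*(1/88096) = 8700737/301409407952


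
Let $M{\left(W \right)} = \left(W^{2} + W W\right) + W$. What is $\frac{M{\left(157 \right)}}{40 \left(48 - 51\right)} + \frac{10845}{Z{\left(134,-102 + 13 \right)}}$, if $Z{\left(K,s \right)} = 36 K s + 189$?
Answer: $- \frac{157220491}{381464} \approx -412.15$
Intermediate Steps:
$M{\left(W \right)} = W + 2 W^{2}$ ($M{\left(W \right)} = \left(W^{2} + W^{2}\right) + W = 2 W^{2} + W = W + 2 W^{2}$)
$Z{\left(K,s \right)} = 189 + 36 K s$ ($Z{\left(K,s \right)} = 36 K s + 189 = 189 + 36 K s$)
$\frac{M{\left(157 \right)}}{40 \left(48 - 51\right)} + \frac{10845}{Z{\left(134,-102 + 13 \right)}} = \frac{157 \left(1 + 2 \cdot 157\right)}{40 \left(48 - 51\right)} + \frac{10845}{189 + 36 \cdot 134 \left(-102 + 13\right)} = \frac{157 \left(1 + 314\right)}{40 \left(-3\right)} + \frac{10845}{189 + 36 \cdot 134 \left(-89\right)} = \frac{157 \cdot 315}{-120} + \frac{10845}{189 - 429336} = 49455 \left(- \frac{1}{120}\right) + \frac{10845}{-429147} = - \frac{3297}{8} + 10845 \left(- \frac{1}{429147}\right) = - \frac{3297}{8} - \frac{1205}{47683} = - \frac{157220491}{381464}$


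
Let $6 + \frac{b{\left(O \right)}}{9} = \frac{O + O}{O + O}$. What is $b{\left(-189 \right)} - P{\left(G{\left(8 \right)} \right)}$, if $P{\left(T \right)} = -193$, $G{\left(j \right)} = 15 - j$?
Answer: $148$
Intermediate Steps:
$b{\left(O \right)} = -45$ ($b{\left(O \right)} = -54 + 9 \frac{O + O}{O + O} = -54 + 9 \frac{2 O}{2 O} = -54 + 9 \cdot 2 O \frac{1}{2 O} = -54 + 9 \cdot 1 = -54 + 9 = -45$)
$b{\left(-189 \right)} - P{\left(G{\left(8 \right)} \right)} = -45 - -193 = -45 + 193 = 148$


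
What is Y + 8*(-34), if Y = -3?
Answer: -275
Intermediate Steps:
Y + 8*(-34) = -3 + 8*(-34) = -3 - 272 = -275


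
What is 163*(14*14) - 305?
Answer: 31643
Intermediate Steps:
163*(14*14) - 305 = 163*196 - 305 = 31948 - 305 = 31643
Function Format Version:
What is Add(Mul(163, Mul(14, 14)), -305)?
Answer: 31643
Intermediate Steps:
Add(Mul(163, Mul(14, 14)), -305) = Add(Mul(163, 196), -305) = Add(31948, -305) = 31643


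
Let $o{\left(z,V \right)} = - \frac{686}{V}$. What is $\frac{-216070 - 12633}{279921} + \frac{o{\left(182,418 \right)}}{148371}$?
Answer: $- \frac{2364023536940}{2893407055473} \approx -0.81704$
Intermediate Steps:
$\frac{-216070 - 12633}{279921} + \frac{o{\left(182,418 \right)}}{148371} = \frac{-216070 - 12633}{279921} + \frac{\left(-686\right) \frac{1}{418}}{148371} = \left(-216070 - 12633\right) \frac{1}{279921} + \left(-686\right) \frac{1}{418} \cdot \frac{1}{148371} = \left(-228703\right) \frac{1}{279921} - \frac{343}{31009539} = - \frac{228703}{279921} - \frac{343}{31009539} = - \frac{2364023536940}{2893407055473}$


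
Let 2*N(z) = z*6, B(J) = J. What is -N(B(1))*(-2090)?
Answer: 6270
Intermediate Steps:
N(z) = 3*z (N(z) = (z*6)/2 = (6*z)/2 = 3*z)
-N(B(1))*(-2090) = -3*1*(-2090) = -3*(-2090) = -1*(-6270) = 6270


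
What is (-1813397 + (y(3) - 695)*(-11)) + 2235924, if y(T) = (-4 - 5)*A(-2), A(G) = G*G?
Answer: 430568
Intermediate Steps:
A(G) = G**2
y(T) = -36 (y(T) = (-4 - 5)*(-2)**2 = -9*4 = -36)
(-1813397 + (y(3) - 695)*(-11)) + 2235924 = (-1813397 + (-36 - 695)*(-11)) + 2235924 = (-1813397 - 731*(-11)) + 2235924 = (-1813397 + 8041) + 2235924 = -1805356 + 2235924 = 430568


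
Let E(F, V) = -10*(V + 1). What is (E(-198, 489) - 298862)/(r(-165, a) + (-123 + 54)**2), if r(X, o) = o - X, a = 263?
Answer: -303762/5189 ≈ -58.540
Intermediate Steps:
E(F, V) = -10 - 10*V (E(F, V) = -10*(1 + V) = -10 - 10*V)
(E(-198, 489) - 298862)/(r(-165, a) + (-123 + 54)**2) = ((-10 - 10*489) - 298862)/((263 - 1*(-165)) + (-123 + 54)**2) = ((-10 - 4890) - 298862)/((263 + 165) + (-69)**2) = (-4900 - 298862)/(428 + 4761) = -303762/5189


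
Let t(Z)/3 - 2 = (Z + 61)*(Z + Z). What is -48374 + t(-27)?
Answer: -53876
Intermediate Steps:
t(Z) = 6 + 6*Z*(61 + Z) (t(Z) = 6 + 3*((Z + 61)*(Z + Z)) = 6 + 3*((61 + Z)*(2*Z)) = 6 + 3*(2*Z*(61 + Z)) = 6 + 6*Z*(61 + Z))
-48374 + t(-27) = -48374 + (6 + 6*(-27)² + 366*(-27)) = -48374 + (6 + 6*729 - 9882) = -48374 + (6 + 4374 - 9882) = -48374 - 5502 = -53876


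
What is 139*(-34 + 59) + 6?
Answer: 3481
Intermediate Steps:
139*(-34 + 59) + 6 = 139*25 + 6 = 3475 + 6 = 3481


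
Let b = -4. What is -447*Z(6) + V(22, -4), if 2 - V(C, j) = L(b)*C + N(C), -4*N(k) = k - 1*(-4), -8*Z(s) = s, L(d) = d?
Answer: 1727/4 ≈ 431.75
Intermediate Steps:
Z(s) = -s/8
N(k) = -1 - k/4 (N(k) = -(k - 1*(-4))/4 = -(k + 4)/4 = -(4 + k)/4 = -1 - k/4)
V(C, j) = 3 + 17*C/4 (V(C, j) = 2 - (-4*C + (-1 - C/4)) = 2 - (-1 - 17*C/4) = 2 + (1 + 17*C/4) = 3 + 17*C/4)
-447*Z(6) + V(22, -4) = -(-447)*6/8 + (3 + (17/4)*22) = -447*(-¾) + (3 + 187/2) = 1341/4 + 193/2 = 1727/4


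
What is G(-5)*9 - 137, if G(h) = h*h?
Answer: 88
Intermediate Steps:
G(h) = h²
G(-5)*9 - 137 = (-5)²*9 - 137 = 25*9 - 137 = 225 - 137 = 88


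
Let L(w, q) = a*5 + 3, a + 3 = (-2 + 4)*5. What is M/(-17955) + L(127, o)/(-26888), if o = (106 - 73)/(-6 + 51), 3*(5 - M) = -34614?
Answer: -22217891/34483860 ≈ -0.64430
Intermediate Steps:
M = 11543 (M = 5 - ⅓*(-34614) = 5 + 11538 = 11543)
a = 7 (a = -3 + (-2 + 4)*5 = -3 + 2*5 = -3 + 10 = 7)
o = 11/15 (o = 33/45 = 33*(1/45) = 11/15 ≈ 0.73333)
L(w, q) = 38 (L(w, q) = 7*5 + 3 = 35 + 3 = 38)
M/(-17955) + L(127, o)/(-26888) = 11543/(-17955) + 38/(-26888) = 11543*(-1/17955) + 38*(-1/26888) = -1649/2565 - 19/13444 = -22217891/34483860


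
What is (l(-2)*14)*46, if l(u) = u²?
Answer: 2576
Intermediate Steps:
(l(-2)*14)*46 = ((-2)²*14)*46 = (4*14)*46 = 56*46 = 2576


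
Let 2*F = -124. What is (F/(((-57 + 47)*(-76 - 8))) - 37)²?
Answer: 242456041/176400 ≈ 1374.5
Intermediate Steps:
F = -62 (F = (½)*(-124) = -62)
(F/(((-57 + 47)*(-76 - 8))) - 37)² = (-62*1/((-76 - 8)*(-57 + 47)) - 37)² = (-62/((-10*(-84))) - 37)² = (-62/840 - 37)² = (-62*1/840 - 37)² = (-31/420 - 37)² = (-15571/420)² = 242456041/176400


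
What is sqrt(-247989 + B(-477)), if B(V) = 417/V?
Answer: I*sqrt(6269432010)/159 ≈ 497.99*I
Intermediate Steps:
sqrt(-247989 + B(-477)) = sqrt(-247989 + 417/(-477)) = sqrt(-247989 + 417*(-1/477)) = sqrt(-247989 - 139/159) = sqrt(-39430390/159) = I*sqrt(6269432010)/159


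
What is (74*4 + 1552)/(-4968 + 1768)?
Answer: -231/400 ≈ -0.57750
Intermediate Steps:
(74*4 + 1552)/(-4968 + 1768) = (296 + 1552)/(-3200) = 1848*(-1/3200) = -231/400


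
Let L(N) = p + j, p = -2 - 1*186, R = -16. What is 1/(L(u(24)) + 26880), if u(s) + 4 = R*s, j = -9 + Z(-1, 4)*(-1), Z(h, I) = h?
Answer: 1/26684 ≈ 3.7476e-5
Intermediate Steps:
j = -8 (j = -9 - 1*(-1) = -9 + 1 = -8)
p = -188 (p = -2 - 186 = -188)
u(s) = -4 - 16*s
L(N) = -196 (L(N) = -188 - 8 = -196)
1/(L(u(24)) + 26880) = 1/(-196 + 26880) = 1/26684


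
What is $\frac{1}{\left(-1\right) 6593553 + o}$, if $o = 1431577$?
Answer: $- \frac{1}{5161976} \approx -1.9372 \cdot 10^{-7}$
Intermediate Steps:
$\frac{1}{\left(-1\right) 6593553 + o} = \frac{1}{\left(-1\right) 6593553 + 1431577} = \frac{1}{-6593553 + 1431577} = \frac{1}{-5161976} = - \frac{1}{5161976}$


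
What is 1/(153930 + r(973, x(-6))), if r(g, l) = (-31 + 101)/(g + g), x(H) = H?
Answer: 139/21396275 ≈ 6.4965e-6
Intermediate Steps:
r(g, l) = 35/g (r(g, l) = 70/((2*g)) = 70*(1/(2*g)) = 35/g)
1/(153930 + r(973, x(-6))) = 1/(153930 + 35/973) = 1/(153930 + 35*(1/973)) = 1/(153930 + 5/139) = 1/(21396275/139) = 139/21396275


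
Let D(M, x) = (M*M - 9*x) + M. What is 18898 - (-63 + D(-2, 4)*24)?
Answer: 19777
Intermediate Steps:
D(M, x) = M + M² - 9*x (D(M, x) = (M² - 9*x) + M = M + M² - 9*x)
18898 - (-63 + D(-2, 4)*24) = 18898 - (-63 + (-2 + (-2)² - 9*4)*24) = 18898 - (-63 + (-2 + 4 - 36)*24) = 18898 - (-63 - 34*24) = 18898 - (-63 - 816) = 18898 - 1*(-879) = 18898 + 879 = 19777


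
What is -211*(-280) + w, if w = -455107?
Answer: -396027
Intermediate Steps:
-211*(-280) + w = -211*(-280) - 455107 = 59080 - 455107 = -396027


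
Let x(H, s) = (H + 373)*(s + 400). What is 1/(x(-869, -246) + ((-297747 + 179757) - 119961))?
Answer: -1/314335 ≈ -3.1813e-6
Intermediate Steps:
x(H, s) = (373 + H)*(400 + s)
1/(x(-869, -246) + ((-297747 + 179757) - 119961)) = 1/((149200 + 373*(-246) + 400*(-869) - 869*(-246)) + ((-297747 + 179757) - 119961)) = 1/((149200 - 91758 - 347600 + 213774) + (-117990 - 119961)) = 1/(-76384 - 237951) = 1/(-314335) = -1/314335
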